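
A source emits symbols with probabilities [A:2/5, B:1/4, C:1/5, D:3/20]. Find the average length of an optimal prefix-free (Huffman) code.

Huffman tree construction:
Combine smallest probabilities repeatedly
Resulting codes:
  A: 0 (length 1)
  B: 10 (length 2)
  C: 111 (length 3)
  D: 110 (length 3)
Average length = Σ p(s) × length(s) = 1.9500 bits


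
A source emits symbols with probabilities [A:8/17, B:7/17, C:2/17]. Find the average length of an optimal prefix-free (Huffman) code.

Huffman tree construction:
Combine smallest probabilities repeatedly
Resulting codes:
  A: 0 (length 1)
  B: 11 (length 2)
  C: 10 (length 2)
Average length = Σ p(s) × length(s) = 1.5294 bits


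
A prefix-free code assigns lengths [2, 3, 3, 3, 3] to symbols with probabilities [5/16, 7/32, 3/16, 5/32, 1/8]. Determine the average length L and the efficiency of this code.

Average length L = Σ p_i × l_i = 2.6875 bits
Entropy H = 2.2503 bits
Efficiency η = H/L × 100% = 83.73%


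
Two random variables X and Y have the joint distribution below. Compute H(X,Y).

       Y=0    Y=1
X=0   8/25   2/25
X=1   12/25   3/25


H(X,Y) = -Σ p(x,y) log₂ p(x,y)
  p(0,0)=8/25: -0.3200 × log₂(0.3200) = 0.5260
  p(0,1)=2/25: -0.0800 × log₂(0.0800) = 0.2915
  p(1,0)=12/25: -0.4800 × log₂(0.4800) = 0.5083
  p(1,1)=3/25: -0.1200 × log₂(0.1200) = 0.3671
H(X,Y) = 1.6929 bits


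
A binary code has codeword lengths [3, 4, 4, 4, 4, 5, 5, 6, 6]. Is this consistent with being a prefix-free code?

Kraft inequality: Σ 2^(-l_i) ≤ 1 for prefix-free code
Calculating: 2^(-3) + 2^(-4) + 2^(-4) + 2^(-4) + 2^(-4) + 2^(-5) + 2^(-5) + 2^(-6) + 2^(-6)
= 0.125 + 0.0625 + 0.0625 + 0.0625 + 0.0625 + 0.03125 + 0.03125 + 0.015625 + 0.015625
= 0.4688
Since 0.4688 ≤ 1, prefix-free code exists


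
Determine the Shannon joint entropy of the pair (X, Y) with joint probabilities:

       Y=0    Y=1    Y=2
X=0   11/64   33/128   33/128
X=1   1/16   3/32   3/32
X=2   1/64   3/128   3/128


H(X,Y) = -Σ p(x,y) log₂ p(x,y)
  p(0,0)=11/64: -0.1719 × log₂(0.1719) = 0.4367
  p(0,1)=33/128: -0.2578 × log₂(0.2578) = 0.5042
  p(0,2)=33/128: -0.2578 × log₂(0.2578) = 0.5042
  p(1,0)=1/16: -0.0625 × log₂(0.0625) = 0.2500
  p(1,1)=3/32: -0.0938 × log₂(0.0938) = 0.3202
  p(1,2)=3/32: -0.0938 × log₂(0.0938) = 0.3202
  p(2,0)=1/64: -0.0156 × log₂(0.0156) = 0.0938
  p(2,1)=3/128: -0.0234 × log₂(0.0234) = 0.1269
  p(2,2)=3/128: -0.0234 × log₂(0.0234) = 0.1269
H(X,Y) = 2.6829 bits


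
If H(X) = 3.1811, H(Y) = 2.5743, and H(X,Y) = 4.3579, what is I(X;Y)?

I(X;Y) = H(X) + H(Y) - H(X,Y)
I(X;Y) = 3.1811 + 2.5743 - 4.3579 = 1.3975 bits


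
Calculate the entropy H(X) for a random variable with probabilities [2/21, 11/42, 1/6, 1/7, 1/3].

H(X) = -Σ p(x) log₂ p(x)
  -2/21 × log₂(2/21) = 0.3231
  -11/42 × log₂(11/42) = 0.5062
  -1/6 × log₂(1/6) = 0.4308
  -1/7 × log₂(1/7) = 0.4011
  -1/3 × log₂(1/3) = 0.5283
H(X) = 2.1895 bits


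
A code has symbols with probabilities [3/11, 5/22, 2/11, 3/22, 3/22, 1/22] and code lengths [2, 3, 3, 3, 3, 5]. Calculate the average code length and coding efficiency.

Average length L = Σ p_i × l_i = 2.8182 bits
Entropy H = 2.4308 bits
Efficiency η = H/L × 100% = 86.26%


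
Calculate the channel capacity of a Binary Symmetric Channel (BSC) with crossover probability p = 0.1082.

For BSC with error probability p:
C = 1 - H(p) where H(p) is binary entropy
H(0.1082) = -0.1082 × log₂(0.1082) - 0.8918 × log₂(0.8918)
H(p) = 0.4945
C = 1 - 0.4945 = 0.5055 bits/use


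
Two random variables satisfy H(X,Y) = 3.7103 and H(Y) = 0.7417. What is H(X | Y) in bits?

Chain rule: H(X,Y) = H(X|Y) + H(Y)
H(X|Y) = H(X,Y) - H(Y) = 3.7103 - 0.7417 = 2.9686 bits


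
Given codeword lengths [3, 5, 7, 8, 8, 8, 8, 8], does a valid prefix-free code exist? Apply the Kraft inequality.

Kraft inequality: Σ 2^(-l_i) ≤ 1 for prefix-free code
Calculating: 2^(-3) + 2^(-5) + 2^(-7) + 2^(-8) + 2^(-8) + 2^(-8) + 2^(-8) + 2^(-8)
= 0.125 + 0.03125 + 0.0078125 + 0.00390625 + 0.00390625 + 0.00390625 + 0.00390625 + 0.00390625
= 0.1836
Since 0.1836 ≤ 1, prefix-free code exists


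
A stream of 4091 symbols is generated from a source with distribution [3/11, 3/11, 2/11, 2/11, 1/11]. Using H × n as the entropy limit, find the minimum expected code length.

Entropy H = 2.2313 bits/symbol
Minimum bits = H × n = 2.2313 × 4091
= 9128.13 bits


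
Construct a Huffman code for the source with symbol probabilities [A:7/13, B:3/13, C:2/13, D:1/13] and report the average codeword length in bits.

Huffman tree construction:
Combine smallest probabilities repeatedly
Resulting codes:
  A: 1 (length 1)
  B: 00 (length 2)
  C: 011 (length 3)
  D: 010 (length 3)
Average length = Σ p(s) × length(s) = 1.6923 bits


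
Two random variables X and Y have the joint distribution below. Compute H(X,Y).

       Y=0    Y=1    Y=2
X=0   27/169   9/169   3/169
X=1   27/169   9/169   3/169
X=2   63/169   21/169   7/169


H(X,Y) = -Σ p(x,y) log₂ p(x,y)
  p(0,0)=27/169: -0.1598 × log₂(0.1598) = 0.4227
  p(0,1)=9/169: -0.0533 × log₂(0.0533) = 0.2253
  p(0,2)=3/169: -0.0178 × log₂(0.0178) = 0.1032
  p(1,0)=27/169: -0.1598 × log₂(0.1598) = 0.4227
  p(1,1)=9/169: -0.0533 × log₂(0.0533) = 0.2253
  p(1,2)=3/169: -0.0178 × log₂(0.0178) = 0.1032
  p(2,0)=63/169: -0.3728 × log₂(0.3728) = 0.5307
  p(2,1)=21/169: -0.1243 × log₂(0.1243) = 0.3738
  p(2,2)=7/169: -0.0414 × log₂(0.0414) = 0.1903
H(X,Y) = 2.5974 bits


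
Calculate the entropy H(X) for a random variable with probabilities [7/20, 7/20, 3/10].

H(X) = -Σ p(x) log₂ p(x)
  -7/20 × log₂(7/20) = 0.5301
  -7/20 × log₂(7/20) = 0.5301
  -3/10 × log₂(3/10) = 0.5211
H(X) = 1.5813 bits


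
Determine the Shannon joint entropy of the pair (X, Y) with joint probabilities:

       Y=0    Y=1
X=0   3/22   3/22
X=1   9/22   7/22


H(X,Y) = -Σ p(x,y) log₂ p(x,y)
  p(0,0)=3/22: -0.1364 × log₂(0.1364) = 0.3920
  p(0,1)=3/22: -0.1364 × log₂(0.1364) = 0.3920
  p(1,0)=9/22: -0.4091 × log₂(0.4091) = 0.5275
  p(1,1)=7/22: -0.3182 × log₂(0.3182) = 0.5257
H(X,Y) = 1.8371 bits


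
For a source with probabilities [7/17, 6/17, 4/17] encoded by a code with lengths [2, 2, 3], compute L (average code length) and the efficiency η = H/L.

Average length L = Σ p_i × l_i = 2.2353 bits
Entropy H = 1.5486 bits
Efficiency η = H/L × 100% = 69.28%


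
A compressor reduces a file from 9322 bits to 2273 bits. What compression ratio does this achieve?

Compression ratio = Original / Compressed
= 9322 / 2273 = 4.10:1


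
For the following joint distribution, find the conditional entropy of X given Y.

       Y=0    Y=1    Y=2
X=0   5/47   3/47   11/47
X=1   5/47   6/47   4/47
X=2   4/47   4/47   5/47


H(X|Y) = Σ_y p(y) H(X|Y=y)
  p(Y=0) = 14/47, H(X|Y=0) = 1.5774
  p(Y=1) = 13/47, H(X|Y=1) = 1.5262
  p(Y=2) = 20/47, H(X|Y=2) = 1.4388
H(X|Y) = 0.2979×1.5774 + 0.2766×1.5262 + 0.4255×1.4388 = 1.5043 bits


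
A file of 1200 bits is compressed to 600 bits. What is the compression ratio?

Compression ratio = Original / Compressed
= 1200 / 600 = 2.00:1


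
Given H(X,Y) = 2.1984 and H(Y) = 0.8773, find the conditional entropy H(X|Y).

Chain rule: H(X,Y) = H(X|Y) + H(Y)
H(X|Y) = H(X,Y) - H(Y) = 2.1984 - 0.8773 = 1.3211 bits


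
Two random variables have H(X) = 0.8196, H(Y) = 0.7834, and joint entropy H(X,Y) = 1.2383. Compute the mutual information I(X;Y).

I(X;Y) = H(X) + H(Y) - H(X,Y)
I(X;Y) = 0.8196 + 0.7834 - 1.2383 = 0.3647 bits


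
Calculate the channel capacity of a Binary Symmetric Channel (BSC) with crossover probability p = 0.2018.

For BSC with error probability p:
C = 1 - H(p) where H(p) is binary entropy
H(0.2018) = -0.2018 × log₂(0.2018) - 0.7982 × log₂(0.7982)
H(p) = 0.7255
C = 1 - 0.7255 = 0.2745 bits/use


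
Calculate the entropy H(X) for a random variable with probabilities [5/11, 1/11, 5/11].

H(X) = -Σ p(x) log₂ p(x)
  -5/11 × log₂(5/11) = 0.5170
  -1/11 × log₂(1/11) = 0.3145
  -5/11 × log₂(5/11) = 0.5170
H(X) = 1.3486 bits


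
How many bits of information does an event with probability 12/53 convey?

Information content I(x) = -log₂(p(x))
I = -log₂(12/53) = -log₂(0.2264)
I = 2.1430 bits


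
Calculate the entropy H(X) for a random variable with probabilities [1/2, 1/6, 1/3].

H(X) = -Σ p(x) log₂ p(x)
  -1/2 × log₂(1/2) = 0.5000
  -1/6 × log₂(1/6) = 0.4308
  -1/3 × log₂(1/3) = 0.5283
H(X) = 1.4591 bits


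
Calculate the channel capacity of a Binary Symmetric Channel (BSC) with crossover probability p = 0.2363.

For BSC with error probability p:
C = 1 - H(p) where H(p) is binary entropy
H(0.2363) = -0.2363 × log₂(0.2363) - 0.7637 × log₂(0.7637)
H(p) = 0.7888
C = 1 - 0.7888 = 0.2112 bits/use


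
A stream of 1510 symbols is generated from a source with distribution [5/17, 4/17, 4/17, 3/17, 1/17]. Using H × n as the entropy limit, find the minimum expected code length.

Entropy H = 2.1837 bits/symbol
Minimum bits = H × n = 2.1837 × 1510
= 3297.34 bits


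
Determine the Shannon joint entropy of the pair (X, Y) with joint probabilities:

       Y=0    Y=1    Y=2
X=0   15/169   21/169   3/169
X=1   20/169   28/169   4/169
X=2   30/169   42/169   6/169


H(X,Y) = -Σ p(x,y) log₂ p(x,y)
  p(0,0)=15/169: -0.0888 × log₂(0.0888) = 0.3101
  p(0,1)=21/169: -0.1243 × log₂(0.1243) = 0.3738
  p(0,2)=3/169: -0.0178 × log₂(0.0178) = 0.1032
  p(1,0)=20/169: -0.1183 × log₂(0.1183) = 0.3644
  p(1,1)=28/169: -0.1657 × log₂(0.1657) = 0.4297
  p(1,2)=4/169: -0.0237 × log₂(0.0237) = 0.1278
  p(2,0)=30/169: -0.1775 × log₂(0.1775) = 0.4427
  p(2,1)=42/169: -0.2485 × log₂(0.2485) = 0.4992
  p(2,2)=6/169: -0.0355 × log₂(0.0355) = 0.1710
H(X,Y) = 2.8220 bits


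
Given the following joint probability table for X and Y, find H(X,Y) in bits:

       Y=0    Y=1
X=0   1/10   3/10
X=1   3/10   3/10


H(X,Y) = -Σ p(x,y) log₂ p(x,y)
  p(0,0)=1/10: -0.1000 × log₂(0.1000) = 0.3322
  p(0,1)=3/10: -0.3000 × log₂(0.3000) = 0.5211
  p(1,0)=3/10: -0.3000 × log₂(0.3000) = 0.5211
  p(1,1)=3/10: -0.3000 × log₂(0.3000) = 0.5211
H(X,Y) = 1.8955 bits


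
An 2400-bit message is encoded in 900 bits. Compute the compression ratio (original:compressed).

Compression ratio = Original / Compressed
= 2400 / 900 = 2.67:1


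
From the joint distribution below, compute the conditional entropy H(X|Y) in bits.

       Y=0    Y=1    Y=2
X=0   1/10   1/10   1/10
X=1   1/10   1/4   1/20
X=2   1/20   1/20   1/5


H(X|Y) = Σ_y p(y) H(X|Y=y)
  p(Y=0) = 1/4, H(X|Y=0) = 1.5219
  p(Y=1) = 2/5, H(X|Y=1) = 1.2988
  p(Y=2) = 7/20, H(X|Y=2) = 1.3788
H(X|Y) = 0.2500×1.5219 + 0.4000×1.2988 + 0.3500×1.3788 = 1.3826 bits


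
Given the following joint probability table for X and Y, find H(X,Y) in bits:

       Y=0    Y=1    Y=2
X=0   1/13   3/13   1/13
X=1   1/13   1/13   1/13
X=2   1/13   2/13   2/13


H(X,Y) = -Σ p(x,y) log₂ p(x,y)
  p(0,0)=1/13: -0.0769 × log₂(0.0769) = 0.2846
  p(0,1)=3/13: -0.2308 × log₂(0.2308) = 0.4882
  p(0,2)=1/13: -0.0769 × log₂(0.0769) = 0.2846
  p(1,0)=1/13: -0.0769 × log₂(0.0769) = 0.2846
  p(1,1)=1/13: -0.0769 × log₂(0.0769) = 0.2846
  p(1,2)=1/13: -0.0769 × log₂(0.0769) = 0.2846
  p(2,0)=1/13: -0.0769 × log₂(0.0769) = 0.2846
  p(2,1)=2/13: -0.1538 × log₂(0.1538) = 0.4155
  p(2,2)=2/13: -0.1538 × log₂(0.1538) = 0.4155
H(X,Y) = 3.0270 bits


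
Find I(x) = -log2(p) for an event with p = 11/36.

Information content I(x) = -log₂(p(x))
I = -log₂(11/36) = -log₂(0.3056)
I = 1.7105 bits


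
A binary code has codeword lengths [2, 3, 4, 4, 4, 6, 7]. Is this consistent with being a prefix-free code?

Kraft inequality: Σ 2^(-l_i) ≤ 1 for prefix-free code
Calculating: 2^(-2) + 2^(-3) + 2^(-4) + 2^(-4) + 2^(-4) + 2^(-6) + 2^(-7)
= 0.25 + 0.125 + 0.0625 + 0.0625 + 0.0625 + 0.015625 + 0.0078125
= 0.5859
Since 0.5859 ≤ 1, prefix-free code exists


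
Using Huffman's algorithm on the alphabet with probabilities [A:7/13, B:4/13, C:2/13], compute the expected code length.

Huffman tree construction:
Combine smallest probabilities repeatedly
Resulting codes:
  A: 1 (length 1)
  B: 01 (length 2)
  C: 00 (length 2)
Average length = Σ p(s) × length(s) = 1.4615 bits


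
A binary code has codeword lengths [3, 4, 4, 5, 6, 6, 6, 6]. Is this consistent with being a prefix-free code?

Kraft inequality: Σ 2^(-l_i) ≤ 1 for prefix-free code
Calculating: 2^(-3) + 2^(-4) + 2^(-4) + 2^(-5) + 2^(-6) + 2^(-6) + 2^(-6) + 2^(-6)
= 0.125 + 0.0625 + 0.0625 + 0.03125 + 0.015625 + 0.015625 + 0.015625 + 0.015625
= 0.3438
Since 0.3438 ≤ 1, prefix-free code exists


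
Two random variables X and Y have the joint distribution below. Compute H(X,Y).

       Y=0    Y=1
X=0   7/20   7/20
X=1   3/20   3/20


H(X,Y) = -Σ p(x,y) log₂ p(x,y)
  p(0,0)=7/20: -0.3500 × log₂(0.3500) = 0.5301
  p(0,1)=7/20: -0.3500 × log₂(0.3500) = 0.5301
  p(1,0)=3/20: -0.1500 × log₂(0.1500) = 0.4105
  p(1,1)=3/20: -0.1500 × log₂(0.1500) = 0.4105
H(X,Y) = 1.8813 bits


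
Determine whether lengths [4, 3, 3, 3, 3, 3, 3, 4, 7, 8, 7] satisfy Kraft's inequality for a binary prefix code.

Kraft inequality: Σ 2^(-l_i) ≤ 1 for prefix-free code
Calculating: 2^(-4) + 2^(-3) + 2^(-3) + 2^(-3) + 2^(-3) + 2^(-3) + 2^(-3) + 2^(-4) + 2^(-7) + 2^(-8) + 2^(-7)
= 0.0625 + 0.125 + 0.125 + 0.125 + 0.125 + 0.125 + 0.125 + 0.0625 + 0.0078125 + 0.00390625 + 0.0078125
= 0.8945
Since 0.8945 ≤ 1, prefix-free code exists


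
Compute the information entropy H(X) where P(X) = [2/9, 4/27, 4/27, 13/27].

H(X) = -Σ p(x) log₂ p(x)
  -2/9 × log₂(2/9) = 0.4822
  -4/27 × log₂(4/27) = 0.4081
  -4/27 × log₂(4/27) = 0.4081
  -13/27 × log₂(13/27) = 0.5077
H(X) = 1.8062 bits


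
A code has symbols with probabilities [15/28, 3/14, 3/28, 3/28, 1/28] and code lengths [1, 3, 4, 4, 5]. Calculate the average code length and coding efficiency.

Average length L = Σ p_i × l_i = 2.2143 bits
Entropy H = 1.8208 bits
Efficiency η = H/L × 100% = 82.23%


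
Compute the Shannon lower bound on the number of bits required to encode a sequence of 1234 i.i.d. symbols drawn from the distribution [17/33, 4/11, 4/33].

Entropy H = 1.3927 bits/symbol
Minimum bits = H × n = 1.3927 × 1234
= 1718.57 bits


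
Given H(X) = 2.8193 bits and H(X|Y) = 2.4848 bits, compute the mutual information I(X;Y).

I(X;Y) = H(X) - H(X|Y)
I(X;Y) = 2.8193 - 2.4848 = 0.3345 bits


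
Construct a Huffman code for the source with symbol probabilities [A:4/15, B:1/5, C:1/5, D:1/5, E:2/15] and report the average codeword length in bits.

Huffman tree construction:
Combine smallest probabilities repeatedly
Resulting codes:
  A: 10 (length 2)
  B: 111 (length 3)
  C: 00 (length 2)
  D: 01 (length 2)
  E: 110 (length 3)
Average length = Σ p(s) × length(s) = 2.3333 bits


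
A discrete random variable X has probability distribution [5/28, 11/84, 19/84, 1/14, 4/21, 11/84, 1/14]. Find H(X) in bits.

H(X) = -Σ p(x) log₂ p(x)
  -5/28 × log₂(5/28) = 0.4438
  -11/84 × log₂(11/84) = 0.3841
  -19/84 × log₂(19/84) = 0.4850
  -1/14 × log₂(1/14) = 0.2720
  -4/21 × log₂(4/21) = 0.4557
  -11/84 × log₂(11/84) = 0.3841
  -1/14 × log₂(1/14) = 0.2720
H(X) = 2.6966 bits


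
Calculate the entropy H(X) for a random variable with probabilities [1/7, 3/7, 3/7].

H(X) = -Σ p(x) log₂ p(x)
  -1/7 × log₂(1/7) = 0.4011
  -3/7 × log₂(3/7) = 0.5239
  -3/7 × log₂(3/7) = 0.5239
H(X) = 1.4488 bits


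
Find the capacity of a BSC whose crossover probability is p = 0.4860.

For BSC with error probability p:
C = 1 - H(p) where H(p) is binary entropy
H(0.4860) = -0.4860 × log₂(0.4860) - 0.5140 × log₂(0.5140)
H(p) = 0.9994
C = 1 - 0.9994 = 0.0006 bits/use


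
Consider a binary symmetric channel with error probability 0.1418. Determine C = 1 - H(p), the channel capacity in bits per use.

For BSC with error probability p:
C = 1 - H(p) where H(p) is binary entropy
H(0.1418) = -0.1418 × log₂(0.1418) - 0.8582 × log₂(0.8582)
H(p) = 0.5889
C = 1 - 0.5889 = 0.4111 bits/use


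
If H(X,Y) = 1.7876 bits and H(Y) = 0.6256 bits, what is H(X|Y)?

Chain rule: H(X,Y) = H(X|Y) + H(Y)
H(X|Y) = H(X,Y) - H(Y) = 1.7876 - 0.6256 = 1.162 bits


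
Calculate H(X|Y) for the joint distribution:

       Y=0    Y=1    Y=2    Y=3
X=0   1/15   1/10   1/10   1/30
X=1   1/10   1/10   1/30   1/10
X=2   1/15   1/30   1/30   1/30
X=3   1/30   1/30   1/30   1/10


H(X|Y) = Σ_y p(y) H(X|Y=y)
  p(Y=0) = 4/15, H(X|Y=0) = 1.9056
  p(Y=1) = 4/15, H(X|Y=1) = 1.8113
  p(Y=2) = 1/5, H(X|Y=2) = 1.7925
  p(Y=3) = 4/15, H(X|Y=3) = 1.8113
H(X|Y) = 0.2667×1.9056 + 0.2667×1.8113 + 0.2000×1.7925 + 0.2667×1.8113 = 1.8327 bits


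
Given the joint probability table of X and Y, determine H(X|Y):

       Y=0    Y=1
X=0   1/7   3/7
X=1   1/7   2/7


H(X|Y) = Σ_y p(y) H(X|Y=y)
  p(Y=0) = 2/7, H(X|Y=0) = 1.0000
  p(Y=1) = 5/7, H(X|Y=1) = 0.9710
H(X|Y) = 0.2857×1.0000 + 0.7143×0.9710 = 0.9793 bits


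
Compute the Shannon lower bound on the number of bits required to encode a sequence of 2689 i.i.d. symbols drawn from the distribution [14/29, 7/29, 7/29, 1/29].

Entropy H = 1.6647 bits/symbol
Minimum bits = H × n = 1.6647 × 2689
= 4476.31 bits


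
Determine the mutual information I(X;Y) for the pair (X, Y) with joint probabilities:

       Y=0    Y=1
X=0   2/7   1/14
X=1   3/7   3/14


H(X) = 0.9403, H(Y) = 0.8631, H(X,Y) = 1.7885
I(X;Y) = H(X) + H(Y) - H(X,Y) = 0.0150 bits


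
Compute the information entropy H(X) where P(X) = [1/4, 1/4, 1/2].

H(X) = -Σ p(x) log₂ p(x)
  -1/4 × log₂(1/4) = 0.5000
  -1/4 × log₂(1/4) = 0.5000
  -1/2 × log₂(1/2) = 0.5000
H(X) = 1.5000 bits


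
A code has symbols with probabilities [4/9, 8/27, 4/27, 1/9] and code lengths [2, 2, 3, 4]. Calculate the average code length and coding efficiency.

Average length L = Σ p_i × l_i = 2.3704 bits
Entropy H = 1.8003 bits
Efficiency η = H/L × 100% = 75.95%


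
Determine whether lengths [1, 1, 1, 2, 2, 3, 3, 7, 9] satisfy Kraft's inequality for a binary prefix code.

Kraft inequality: Σ 2^(-l_i) ≤ 1 for prefix-free code
Calculating: 2^(-1) + 2^(-1) + 2^(-1) + 2^(-2) + 2^(-2) + 2^(-3) + 2^(-3) + 2^(-7) + 2^(-9)
= 0.5 + 0.5 + 0.5 + 0.25 + 0.25 + 0.125 + 0.125 + 0.0078125 + 0.001953125
= 2.2598
Since 2.2598 > 1, prefix-free code does not exist


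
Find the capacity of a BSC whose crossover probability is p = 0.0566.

For BSC with error probability p:
C = 1 - H(p) where H(p) is binary entropy
H(0.0566) = -0.0566 × log₂(0.0566) - 0.9434 × log₂(0.9434)
H(p) = 0.3138
C = 1 - 0.3138 = 0.6862 bits/use


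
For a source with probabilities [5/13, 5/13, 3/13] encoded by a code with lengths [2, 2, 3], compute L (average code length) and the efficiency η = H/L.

Average length L = Σ p_i × l_i = 2.2308 bits
Entropy H = 1.5486 bits
Efficiency η = H/L × 100% = 69.42%


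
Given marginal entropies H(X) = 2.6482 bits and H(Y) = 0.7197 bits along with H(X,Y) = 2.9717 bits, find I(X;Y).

I(X;Y) = H(X) + H(Y) - H(X,Y)
I(X;Y) = 2.6482 + 0.7197 - 2.9717 = 0.3962 bits


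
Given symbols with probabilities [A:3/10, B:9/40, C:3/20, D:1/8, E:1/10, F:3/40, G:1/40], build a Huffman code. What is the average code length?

Huffman tree construction:
Combine smallest probabilities repeatedly
Resulting codes:
  A: 11 (length 2)
  B: 01 (length 2)
  C: 101 (length 3)
  D: 100 (length 3)
  E: 000 (length 3)
  F: 0011 (length 4)
  G: 0010 (length 4)
Average length = Σ p(s) × length(s) = 2.5750 bits


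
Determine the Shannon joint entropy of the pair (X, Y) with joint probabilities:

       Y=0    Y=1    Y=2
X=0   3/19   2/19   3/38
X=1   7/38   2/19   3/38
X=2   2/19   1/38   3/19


H(X,Y) = -Σ p(x,y) log₂ p(x,y)
  p(0,0)=3/19: -0.1579 × log₂(0.1579) = 0.4205
  p(0,1)=2/19: -0.1053 × log₂(0.1053) = 0.3419
  p(0,2)=3/38: -0.0789 × log₂(0.0789) = 0.2892
  p(1,0)=7/38: -0.1842 × log₂(0.1842) = 0.4496
  p(1,1)=2/19: -0.1053 × log₂(0.1053) = 0.3419
  p(1,2)=3/38: -0.0789 × log₂(0.0789) = 0.2892
  p(2,0)=2/19: -0.1053 × log₂(0.1053) = 0.3419
  p(2,1)=1/38: -0.0263 × log₂(0.0263) = 0.1381
  p(2,2)=3/19: -0.1579 × log₂(0.1579) = 0.4205
H(X,Y) = 3.0326 bits


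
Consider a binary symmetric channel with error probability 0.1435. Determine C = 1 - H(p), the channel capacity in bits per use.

For BSC with error probability p:
C = 1 - H(p) where H(p) is binary entropy
H(0.1435) = -0.1435 × log₂(0.1435) - 0.8565 × log₂(0.8565)
H(p) = 0.5933
C = 1 - 0.5933 = 0.4067 bits/use


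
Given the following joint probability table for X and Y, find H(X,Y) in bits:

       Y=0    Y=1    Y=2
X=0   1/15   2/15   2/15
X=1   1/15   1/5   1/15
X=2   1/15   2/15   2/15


H(X,Y) = -Σ p(x,y) log₂ p(x,y)
  p(0,0)=1/15: -0.0667 × log₂(0.0667) = 0.2605
  p(0,1)=2/15: -0.1333 × log₂(0.1333) = 0.3876
  p(0,2)=2/15: -0.1333 × log₂(0.1333) = 0.3876
  p(1,0)=1/15: -0.0667 × log₂(0.0667) = 0.2605
  p(1,1)=1/5: -0.2000 × log₂(0.2000) = 0.4644
  p(1,2)=1/15: -0.0667 × log₂(0.0667) = 0.2605
  p(2,0)=1/15: -0.0667 × log₂(0.0667) = 0.2605
  p(2,1)=2/15: -0.1333 × log₂(0.1333) = 0.3876
  p(2,2)=2/15: -0.1333 × log₂(0.1333) = 0.3876
H(X,Y) = 3.0566 bits


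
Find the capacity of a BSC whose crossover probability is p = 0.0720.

For BSC with error probability p:
C = 1 - H(p) where H(p) is binary entropy
H(0.0720) = -0.0720 × log₂(0.0720) - 0.9280 × log₂(0.9280)
H(p) = 0.3733
C = 1 - 0.3733 = 0.6267 bits/use


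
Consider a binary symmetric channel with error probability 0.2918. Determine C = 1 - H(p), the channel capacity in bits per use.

For BSC with error probability p:
C = 1 - H(p) where H(p) is binary entropy
H(0.2918) = -0.2918 × log₂(0.2918) - 0.7082 × log₂(0.7082)
H(p) = 0.8710
C = 1 - 0.8710 = 0.1290 bits/use


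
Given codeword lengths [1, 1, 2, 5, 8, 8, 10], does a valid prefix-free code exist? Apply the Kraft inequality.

Kraft inequality: Σ 2^(-l_i) ≤ 1 for prefix-free code
Calculating: 2^(-1) + 2^(-1) + 2^(-2) + 2^(-5) + 2^(-8) + 2^(-8) + 2^(-10)
= 0.5 + 0.5 + 0.25 + 0.03125 + 0.00390625 + 0.00390625 + 0.0009765625
= 1.2900
Since 1.2900 > 1, prefix-free code does not exist


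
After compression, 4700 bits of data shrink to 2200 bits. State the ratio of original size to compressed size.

Compression ratio = Original / Compressed
= 4700 / 2200 = 2.14:1


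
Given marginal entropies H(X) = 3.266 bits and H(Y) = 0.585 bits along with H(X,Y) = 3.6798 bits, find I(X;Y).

I(X;Y) = H(X) + H(Y) - H(X,Y)
I(X;Y) = 3.266 + 0.585 - 3.6798 = 0.1712 bits


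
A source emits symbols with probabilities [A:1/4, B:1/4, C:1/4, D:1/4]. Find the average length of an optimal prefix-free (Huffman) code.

Huffman tree construction:
Combine smallest probabilities repeatedly
Resulting codes:
  A: 00 (length 2)
  B: 01 (length 2)
  C: 10 (length 2)
  D: 11 (length 2)
Average length = Σ p(s) × length(s) = 2.0000 bits


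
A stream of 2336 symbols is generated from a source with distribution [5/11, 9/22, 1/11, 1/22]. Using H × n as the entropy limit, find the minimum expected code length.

Entropy H = 1.5618 bits/symbol
Minimum bits = H × n = 1.5618 × 2336
= 3648.29 bits


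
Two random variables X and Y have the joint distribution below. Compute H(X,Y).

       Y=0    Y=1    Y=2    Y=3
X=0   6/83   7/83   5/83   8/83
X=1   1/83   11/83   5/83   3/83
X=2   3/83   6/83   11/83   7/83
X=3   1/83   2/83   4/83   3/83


H(X,Y) = -Σ p(x,y) log₂ p(x,y)
  p(0,0)=6/83: -0.0723 × log₂(0.0723) = 0.2740
  p(0,1)=7/83: -0.0843 × log₂(0.0843) = 0.3009
  p(0,2)=5/83: -0.0602 × log₂(0.0602) = 0.2442
  p(0,3)=8/83: -0.0964 × log₂(0.0964) = 0.3253
  p(1,0)=1/83: -0.0120 × log₂(0.0120) = 0.0768
  p(1,1)=11/83: -0.1325 × log₂(0.1325) = 0.3864
  p(1,2)=5/83: -0.0602 × log₂(0.0602) = 0.2442
  p(1,3)=3/83: -0.0361 × log₂(0.0361) = 0.1731
  p(2,0)=3/83: -0.0361 × log₂(0.0361) = 0.1731
  p(2,1)=6/83: -0.0723 × log₂(0.0723) = 0.2740
  p(2,2)=11/83: -0.1325 × log₂(0.1325) = 0.3864
  p(2,3)=7/83: -0.0843 × log₂(0.0843) = 0.3009
  p(3,0)=1/83: -0.0120 × log₂(0.0120) = 0.0768
  p(3,1)=2/83: -0.0241 × log₂(0.0241) = 0.1295
  p(3,2)=4/83: -0.0482 × log₂(0.0482) = 0.2108
  p(3,3)=3/83: -0.0361 × log₂(0.0361) = 0.1731
H(X,Y) = 3.7496 bits


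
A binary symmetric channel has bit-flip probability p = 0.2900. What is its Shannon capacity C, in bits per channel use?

For BSC with error probability p:
C = 1 - H(p) where H(p) is binary entropy
H(0.2900) = -0.2900 × log₂(0.2900) - 0.7100 × log₂(0.7100)
H(p) = 0.8687
C = 1 - 0.8687 = 0.1313 bits/use


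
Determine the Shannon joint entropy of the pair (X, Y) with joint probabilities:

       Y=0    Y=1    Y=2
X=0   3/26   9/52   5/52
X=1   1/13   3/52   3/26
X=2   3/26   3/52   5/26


H(X,Y) = -Σ p(x,y) log₂ p(x,y)
  p(0,0)=3/26: -0.1154 × log₂(0.1154) = 0.3595
  p(0,1)=9/52: -0.1731 × log₂(0.1731) = 0.4380
  p(0,2)=5/52: -0.0962 × log₂(0.0962) = 0.3249
  p(1,0)=1/13: -0.0769 × log₂(0.0769) = 0.2846
  p(1,1)=3/52: -0.0577 × log₂(0.0577) = 0.2374
  p(1,2)=3/26: -0.1154 × log₂(0.1154) = 0.3595
  p(2,0)=3/26: -0.1154 × log₂(0.1154) = 0.3595
  p(2,1)=3/52: -0.0577 × log₂(0.0577) = 0.2374
  p(2,2)=5/26: -0.1923 × log₂(0.1923) = 0.4574
H(X,Y) = 3.0582 bits


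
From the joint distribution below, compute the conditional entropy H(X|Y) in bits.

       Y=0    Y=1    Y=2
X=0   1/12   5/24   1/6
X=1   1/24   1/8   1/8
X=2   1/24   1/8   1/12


H(X|Y) = Σ_y p(y) H(X|Y=y)
  p(Y=0) = 1/6, H(X|Y=0) = 1.5000
  p(Y=1) = 11/24, H(X|Y=1) = 1.5395
  p(Y=2) = 3/8, H(X|Y=2) = 1.5305
H(X|Y) = 0.1667×1.5000 + 0.4583×1.5395 + 0.3750×1.5305 = 1.5295 bits


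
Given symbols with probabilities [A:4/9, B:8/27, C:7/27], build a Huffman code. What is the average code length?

Huffman tree construction:
Combine smallest probabilities repeatedly
Resulting codes:
  A: 0 (length 1)
  B: 11 (length 2)
  C: 10 (length 2)
Average length = Σ p(s) × length(s) = 1.5556 bits


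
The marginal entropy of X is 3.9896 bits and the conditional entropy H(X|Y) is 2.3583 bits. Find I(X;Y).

I(X;Y) = H(X) - H(X|Y)
I(X;Y) = 3.9896 - 2.3583 = 1.6313 bits


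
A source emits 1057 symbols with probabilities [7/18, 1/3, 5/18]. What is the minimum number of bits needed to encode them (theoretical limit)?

Entropy H = 1.5715 bits/symbol
Minimum bits = H × n = 1.5715 × 1057
= 1661.12 bits


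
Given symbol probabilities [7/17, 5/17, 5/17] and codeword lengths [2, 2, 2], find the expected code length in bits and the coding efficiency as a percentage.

Average length L = Σ p_i × l_i = 2.0000 bits
Entropy H = 1.5657 bits
Efficiency η = H/L × 100% = 78.28%


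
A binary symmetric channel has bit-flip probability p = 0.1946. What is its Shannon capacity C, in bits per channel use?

For BSC with error probability p:
C = 1 - H(p) where H(p) is binary entropy
H(0.1946) = -0.1946 × log₂(0.1946) - 0.8054 × log₂(0.8054)
H(p) = 0.7110
C = 1 - 0.7110 = 0.2890 bits/use


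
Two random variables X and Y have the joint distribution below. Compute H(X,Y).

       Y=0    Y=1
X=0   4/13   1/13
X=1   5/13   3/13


H(X,Y) = -Σ p(x,y) log₂ p(x,y)
  p(0,0)=4/13: -0.3077 × log₂(0.3077) = 0.5232
  p(0,1)=1/13: -0.0769 × log₂(0.0769) = 0.2846
  p(1,0)=5/13: -0.3846 × log₂(0.3846) = 0.5302
  p(1,1)=3/13: -0.2308 × log₂(0.2308) = 0.4882
H(X,Y) = 1.8262 bits


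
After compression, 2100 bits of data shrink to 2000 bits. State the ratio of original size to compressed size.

Compression ratio = Original / Compressed
= 2100 / 2000 = 1.05:1


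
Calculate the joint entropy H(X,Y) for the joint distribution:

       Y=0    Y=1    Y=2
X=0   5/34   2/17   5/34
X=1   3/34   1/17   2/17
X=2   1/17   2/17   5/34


H(X,Y) = -Σ p(x,y) log₂ p(x,y)
  p(0,0)=5/34: -0.1471 × log₂(0.1471) = 0.4067
  p(0,1)=2/17: -0.1176 × log₂(0.1176) = 0.3632
  p(0,2)=5/34: -0.1471 × log₂(0.1471) = 0.4067
  p(1,0)=3/34: -0.0882 × log₂(0.0882) = 0.3090
  p(1,1)=1/17: -0.0588 × log₂(0.0588) = 0.2404
  p(1,2)=2/17: -0.1176 × log₂(0.1176) = 0.3632
  p(2,0)=1/17: -0.0588 × log₂(0.0588) = 0.2404
  p(2,1)=2/17: -0.1176 × log₂(0.1176) = 0.3632
  p(2,2)=5/34: -0.1471 × log₂(0.1471) = 0.4067
H(X,Y) = 3.0997 bits


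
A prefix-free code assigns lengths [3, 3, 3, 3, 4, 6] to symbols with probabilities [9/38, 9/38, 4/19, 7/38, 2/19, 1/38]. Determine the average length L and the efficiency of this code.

Average length L = Σ p_i × l_i = 3.1842 bits
Entropy H = 2.3871 bits
Efficiency η = H/L × 100% = 74.97%


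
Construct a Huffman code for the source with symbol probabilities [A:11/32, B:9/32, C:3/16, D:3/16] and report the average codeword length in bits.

Huffman tree construction:
Combine smallest probabilities repeatedly
Resulting codes:
  A: 11 (length 2)
  B: 10 (length 2)
  C: 00 (length 2)
  D: 01 (length 2)
Average length = Σ p(s) × length(s) = 2.0000 bits


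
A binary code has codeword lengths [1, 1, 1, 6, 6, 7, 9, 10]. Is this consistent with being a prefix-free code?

Kraft inequality: Σ 2^(-l_i) ≤ 1 for prefix-free code
Calculating: 2^(-1) + 2^(-1) + 2^(-1) + 2^(-6) + 2^(-6) + 2^(-7) + 2^(-9) + 2^(-10)
= 0.5 + 0.5 + 0.5 + 0.015625 + 0.015625 + 0.0078125 + 0.001953125 + 0.0009765625
= 1.5420
Since 1.5420 > 1, prefix-free code does not exist


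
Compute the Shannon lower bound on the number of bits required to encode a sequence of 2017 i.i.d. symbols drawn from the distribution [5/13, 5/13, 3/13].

Entropy H = 1.5486 bits/symbol
Minimum bits = H × n = 1.5486 × 2017
= 3123.49 bits


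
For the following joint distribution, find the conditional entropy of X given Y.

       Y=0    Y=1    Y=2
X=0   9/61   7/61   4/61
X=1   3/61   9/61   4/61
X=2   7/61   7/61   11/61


H(X|Y) = Σ_y p(y) H(X|Y=y)
  p(Y=0) = 19/61, H(X|Y=0) = 1.4618
  p(Y=1) = 23/61, H(X|Y=1) = 1.5743
  p(Y=2) = 19/61, H(X|Y=2) = 1.4030
H(X|Y) = 0.3115×1.4618 + 0.3770×1.5743 + 0.3115×1.4030 = 1.4859 bits


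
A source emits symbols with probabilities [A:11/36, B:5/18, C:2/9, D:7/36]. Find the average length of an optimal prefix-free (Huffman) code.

Huffman tree construction:
Combine smallest probabilities repeatedly
Resulting codes:
  A: 11 (length 2)
  B: 10 (length 2)
  C: 01 (length 2)
  D: 00 (length 2)
Average length = Σ p(s) × length(s) = 2.0000 bits


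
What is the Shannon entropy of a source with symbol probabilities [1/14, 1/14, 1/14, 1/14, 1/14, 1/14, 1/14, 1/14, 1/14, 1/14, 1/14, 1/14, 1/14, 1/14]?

H(X) = -Σ p(x) log₂ p(x)
  -1/14 × log₂(1/14) = 0.2720
  -1/14 × log₂(1/14) = 0.2720
  -1/14 × log₂(1/14) = 0.2720
  -1/14 × log₂(1/14) = 0.2720
  -1/14 × log₂(1/14) = 0.2720
  -1/14 × log₂(1/14) = 0.2720
  -1/14 × log₂(1/14) = 0.2720
  -1/14 × log₂(1/14) = 0.2720
  -1/14 × log₂(1/14) = 0.2720
  -1/14 × log₂(1/14) = 0.2720
  -1/14 × log₂(1/14) = 0.2720
  -1/14 × log₂(1/14) = 0.2720
  -1/14 × log₂(1/14) = 0.2720
  -1/14 × log₂(1/14) = 0.2720
H(X) = 3.8074 bits


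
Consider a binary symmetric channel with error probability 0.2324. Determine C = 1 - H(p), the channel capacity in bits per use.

For BSC with error probability p:
C = 1 - H(p) where H(p) is binary entropy
H(0.2324) = -0.2324 × log₂(0.2324) - 0.7676 × log₂(0.7676)
H(p) = 0.7822
C = 1 - 0.7822 = 0.2178 bits/use


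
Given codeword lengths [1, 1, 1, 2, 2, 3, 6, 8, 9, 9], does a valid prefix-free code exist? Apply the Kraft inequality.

Kraft inequality: Σ 2^(-l_i) ≤ 1 for prefix-free code
Calculating: 2^(-1) + 2^(-1) + 2^(-1) + 2^(-2) + 2^(-2) + 2^(-3) + 2^(-6) + 2^(-8) + 2^(-9) + 2^(-9)
= 0.5 + 0.5 + 0.5 + 0.25 + 0.25 + 0.125 + 0.015625 + 0.00390625 + 0.001953125 + 0.001953125
= 2.1484
Since 2.1484 > 1, prefix-free code does not exist


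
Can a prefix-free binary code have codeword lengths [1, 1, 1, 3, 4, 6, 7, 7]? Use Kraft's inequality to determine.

Kraft inequality: Σ 2^(-l_i) ≤ 1 for prefix-free code
Calculating: 2^(-1) + 2^(-1) + 2^(-1) + 2^(-3) + 2^(-4) + 2^(-6) + 2^(-7) + 2^(-7)
= 0.5 + 0.5 + 0.5 + 0.125 + 0.0625 + 0.015625 + 0.0078125 + 0.0078125
= 1.7188
Since 1.7188 > 1, prefix-free code does not exist


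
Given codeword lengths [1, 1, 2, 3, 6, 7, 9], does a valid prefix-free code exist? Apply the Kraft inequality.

Kraft inequality: Σ 2^(-l_i) ≤ 1 for prefix-free code
Calculating: 2^(-1) + 2^(-1) + 2^(-2) + 2^(-3) + 2^(-6) + 2^(-7) + 2^(-9)
= 0.5 + 0.5 + 0.25 + 0.125 + 0.015625 + 0.0078125 + 0.001953125
= 1.4004
Since 1.4004 > 1, prefix-free code does not exist


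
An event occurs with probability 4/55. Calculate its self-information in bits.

Information content I(x) = -log₂(p(x))
I = -log₂(4/55) = -log₂(0.0727)
I = 3.7814 bits


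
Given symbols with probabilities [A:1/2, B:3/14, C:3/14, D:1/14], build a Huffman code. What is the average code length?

Huffman tree construction:
Combine smallest probabilities repeatedly
Resulting codes:
  A: 0 (length 1)
  B: 111 (length 3)
  C: 10 (length 2)
  D: 110 (length 3)
Average length = Σ p(s) × length(s) = 1.7857 bits


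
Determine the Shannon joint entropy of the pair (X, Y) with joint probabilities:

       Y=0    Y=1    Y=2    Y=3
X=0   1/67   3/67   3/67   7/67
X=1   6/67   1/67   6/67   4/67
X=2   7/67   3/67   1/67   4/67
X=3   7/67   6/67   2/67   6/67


H(X,Y) = -Σ p(x,y) log₂ p(x,y)
  p(0,0)=1/67: -0.0149 × log₂(0.0149) = 0.0905
  p(0,1)=3/67: -0.0448 × log₂(0.0448) = 0.2006
  p(0,2)=3/67: -0.0448 × log₂(0.0448) = 0.2006
  p(0,3)=7/67: -0.1045 × log₂(0.1045) = 0.3405
  p(1,0)=6/67: -0.0896 × log₂(0.0896) = 0.3117
  p(1,1)=1/67: -0.0149 × log₂(0.0149) = 0.0905
  p(1,2)=6/67: -0.0896 × log₂(0.0896) = 0.3117
  p(1,3)=4/67: -0.0597 × log₂(0.0597) = 0.2428
  p(2,0)=7/67: -0.1045 × log₂(0.1045) = 0.3405
  p(2,1)=3/67: -0.0448 × log₂(0.0448) = 0.2006
  p(2,2)=1/67: -0.0149 × log₂(0.0149) = 0.0905
  p(2,3)=4/67: -0.0597 × log₂(0.0597) = 0.2428
  p(3,0)=7/67: -0.1045 × log₂(0.1045) = 0.3405
  p(3,1)=6/67: -0.0896 × log₂(0.0896) = 0.3117
  p(3,2)=2/67: -0.0299 × log₂(0.0299) = 0.1512
  p(3,3)=6/67: -0.0896 × log₂(0.0896) = 0.3117
H(X,Y) = 3.7787 bits


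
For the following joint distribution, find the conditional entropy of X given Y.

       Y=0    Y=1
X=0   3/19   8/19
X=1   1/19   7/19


H(X|Y) = Σ_y p(y) H(X|Y=y)
  p(Y=0) = 4/19, H(X|Y=0) = 0.8113
  p(Y=1) = 15/19, H(X|Y=1) = 0.9968
H(X|Y) = 0.2105×0.8113 + 0.7895×0.9968 = 0.9577 bits


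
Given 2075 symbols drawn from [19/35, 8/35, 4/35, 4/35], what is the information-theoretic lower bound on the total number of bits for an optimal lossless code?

Entropy H = 1.6804 bits/symbol
Minimum bits = H × n = 1.6804 × 2075
= 3486.85 bits


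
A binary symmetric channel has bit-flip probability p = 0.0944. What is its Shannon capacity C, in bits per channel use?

For BSC with error probability p:
C = 1 - H(p) where H(p) is binary entropy
H(0.0944) = -0.0944 × log₂(0.0944) - 0.9056 × log₂(0.9056)
H(p) = 0.4510
C = 1 - 0.4510 = 0.5490 bits/use


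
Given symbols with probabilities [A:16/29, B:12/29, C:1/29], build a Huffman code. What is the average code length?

Huffman tree construction:
Combine smallest probabilities repeatedly
Resulting codes:
  A: 1 (length 1)
  B: 01 (length 2)
  C: 00 (length 2)
Average length = Σ p(s) × length(s) = 1.4483 bits


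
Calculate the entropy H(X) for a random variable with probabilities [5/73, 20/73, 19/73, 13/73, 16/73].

H(X) = -Σ p(x) log₂ p(x)
  -5/73 × log₂(5/73) = 0.2649
  -20/73 × log₂(20/73) = 0.5118
  -19/73 × log₂(19/73) = 0.5054
  -13/73 × log₂(13/73) = 0.4433
  -16/73 × log₂(16/73) = 0.4800
H(X) = 2.2054 bits


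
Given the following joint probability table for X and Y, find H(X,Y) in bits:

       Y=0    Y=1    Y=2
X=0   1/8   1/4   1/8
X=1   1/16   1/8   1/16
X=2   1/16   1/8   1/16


H(X,Y) = -Σ p(x,y) log₂ p(x,y)
  p(0,0)=1/8: -0.1250 × log₂(0.1250) = 0.3750
  p(0,1)=1/4: -0.2500 × log₂(0.2500) = 0.5000
  p(0,2)=1/8: -0.1250 × log₂(0.1250) = 0.3750
  p(1,0)=1/16: -0.0625 × log₂(0.0625) = 0.2500
  p(1,1)=1/8: -0.1250 × log₂(0.1250) = 0.3750
  p(1,2)=1/16: -0.0625 × log₂(0.0625) = 0.2500
  p(2,0)=1/16: -0.0625 × log₂(0.0625) = 0.2500
  p(2,1)=1/8: -0.1250 × log₂(0.1250) = 0.3750
  p(2,2)=1/16: -0.0625 × log₂(0.0625) = 0.2500
H(X,Y) = 3.0000 bits


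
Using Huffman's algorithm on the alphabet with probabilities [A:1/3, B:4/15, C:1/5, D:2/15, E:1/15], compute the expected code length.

Huffman tree construction:
Combine smallest probabilities repeatedly
Resulting codes:
  A: 11 (length 2)
  B: 10 (length 2)
  C: 00 (length 2)
  D: 011 (length 3)
  E: 010 (length 3)
Average length = Σ p(s) × length(s) = 2.2000 bits


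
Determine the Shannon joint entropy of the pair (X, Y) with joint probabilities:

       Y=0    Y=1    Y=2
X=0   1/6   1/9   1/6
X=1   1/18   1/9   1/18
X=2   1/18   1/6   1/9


H(X,Y) = -Σ p(x,y) log₂ p(x,y)
  p(0,0)=1/6: -0.1667 × log₂(0.1667) = 0.4308
  p(0,1)=1/9: -0.1111 × log₂(0.1111) = 0.3522
  p(0,2)=1/6: -0.1667 × log₂(0.1667) = 0.4308
  p(1,0)=1/18: -0.0556 × log₂(0.0556) = 0.2317
  p(1,1)=1/9: -0.1111 × log₂(0.1111) = 0.3522
  p(1,2)=1/18: -0.0556 × log₂(0.0556) = 0.2317
  p(2,0)=1/18: -0.0556 × log₂(0.0556) = 0.2317
  p(2,1)=1/6: -0.1667 × log₂(0.1667) = 0.4308
  p(2,2)=1/9: -0.1111 × log₂(0.1111) = 0.3522
H(X,Y) = 3.0441 bits


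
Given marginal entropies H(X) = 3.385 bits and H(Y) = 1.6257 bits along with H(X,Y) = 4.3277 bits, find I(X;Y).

I(X;Y) = H(X) + H(Y) - H(X,Y)
I(X;Y) = 3.385 + 1.6257 - 4.3277 = 0.683 bits


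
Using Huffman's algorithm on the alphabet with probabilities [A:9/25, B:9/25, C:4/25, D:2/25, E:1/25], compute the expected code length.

Huffman tree construction:
Combine smallest probabilities repeatedly
Resulting codes:
  A: 11 (length 2)
  B: 0 (length 1)
  C: 101 (length 3)
  D: 1001 (length 4)
  E: 1000 (length 4)
Average length = Σ p(s) × length(s) = 2.0400 bits


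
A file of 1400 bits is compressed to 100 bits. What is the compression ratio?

Compression ratio = Original / Compressed
= 1400 / 100 = 14.00:1


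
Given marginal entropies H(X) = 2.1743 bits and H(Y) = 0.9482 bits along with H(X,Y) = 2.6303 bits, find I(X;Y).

I(X;Y) = H(X) + H(Y) - H(X,Y)
I(X;Y) = 2.1743 + 0.9482 - 2.6303 = 0.4922 bits


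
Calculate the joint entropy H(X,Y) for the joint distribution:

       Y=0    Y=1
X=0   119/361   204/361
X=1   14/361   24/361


H(X,Y) = -Σ p(x,y) log₂ p(x,y)
  p(0,0)=119/361: -0.3296 × log₂(0.3296) = 0.5278
  p(0,1)=204/361: -0.5651 × log₂(0.5651) = 0.4653
  p(1,0)=14/361: -0.0388 × log₂(0.0388) = 0.1818
  p(1,1)=24/361: -0.0665 × log₂(0.0665) = 0.2600
H(X,Y) = 1.4349 bits


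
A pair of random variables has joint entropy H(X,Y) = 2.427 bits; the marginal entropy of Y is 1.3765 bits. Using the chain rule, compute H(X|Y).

Chain rule: H(X,Y) = H(X|Y) + H(Y)
H(X|Y) = H(X,Y) - H(Y) = 2.427 - 1.3765 = 1.0505 bits


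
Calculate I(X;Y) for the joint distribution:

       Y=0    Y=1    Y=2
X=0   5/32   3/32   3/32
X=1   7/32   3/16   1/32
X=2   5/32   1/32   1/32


H(X) = 1.5310, H(Y) = 1.4276, H(X,Y) = 2.8784
I(X;Y) = H(X) + H(Y) - H(X,Y) = 0.0802 bits


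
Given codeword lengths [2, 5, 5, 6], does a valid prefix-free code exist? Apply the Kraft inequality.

Kraft inequality: Σ 2^(-l_i) ≤ 1 for prefix-free code
Calculating: 2^(-2) + 2^(-5) + 2^(-5) + 2^(-6)
= 0.25 + 0.03125 + 0.03125 + 0.015625
= 0.3281
Since 0.3281 ≤ 1, prefix-free code exists


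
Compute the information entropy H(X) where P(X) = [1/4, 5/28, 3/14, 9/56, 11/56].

H(X) = -Σ p(x) log₂ p(x)
  -1/4 × log₂(1/4) = 0.5000
  -5/28 × log₂(5/28) = 0.4438
  -3/14 × log₂(3/14) = 0.4762
  -9/56 × log₂(9/56) = 0.4239
  -11/56 × log₂(11/56) = 0.4612
H(X) = 2.3051 bits
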